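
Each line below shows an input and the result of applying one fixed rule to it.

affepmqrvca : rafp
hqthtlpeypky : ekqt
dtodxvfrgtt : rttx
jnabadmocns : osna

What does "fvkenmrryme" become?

revn

Looking at the pairs, the operation is to keep one character in every 3, starting at position 2 (positions 2nd, 5th, 8th, ...), then move the first 2 characters to the end (rotate left by 2).
Working it through for "fvkenmrryme": intermediate "vnre", final "revn".
(Check on "affepmqrvca": → "fpra" → "rafp" ✓)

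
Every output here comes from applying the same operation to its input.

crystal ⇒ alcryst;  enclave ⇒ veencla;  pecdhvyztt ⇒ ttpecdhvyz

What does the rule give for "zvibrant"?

The pattern: move the last 2 characters to the front (rotate right by 2).
For "zvibrant" the result is "ntzvibra".

ntzvibra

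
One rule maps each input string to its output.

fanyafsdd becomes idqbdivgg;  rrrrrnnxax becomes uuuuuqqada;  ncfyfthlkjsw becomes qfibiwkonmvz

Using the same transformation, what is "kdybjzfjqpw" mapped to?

ngbemcimtsz

The rule is to shift every letter 3 places forward in the alphabet (wrapping around).
Doing the same to "kdybjzfjqpw": "ngbemcimtsz".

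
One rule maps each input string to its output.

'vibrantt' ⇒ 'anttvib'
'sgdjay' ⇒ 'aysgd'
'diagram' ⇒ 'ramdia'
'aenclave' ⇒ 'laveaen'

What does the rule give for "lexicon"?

conlex

The transformation: move the first 3 characters to the end (rotate left by 3), then delete the first character.
"lexicon" → "iconlex" → "conlex".
(Check on "sgdjay": → "jaysgd" → "aysgd" ✓)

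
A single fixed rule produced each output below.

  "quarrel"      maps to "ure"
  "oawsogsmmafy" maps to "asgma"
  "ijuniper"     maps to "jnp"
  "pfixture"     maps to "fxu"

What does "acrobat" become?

coa

What's happening: delete the last character, then keep every other character starting from the second (positions 2nd, 4th, 6th, ...).
Working it through for "acrobat": intermediate "acroba", final "coa".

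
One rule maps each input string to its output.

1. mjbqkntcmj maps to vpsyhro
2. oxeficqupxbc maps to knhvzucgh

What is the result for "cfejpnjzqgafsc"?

ousoevlfkxh

The pattern: delete the first 3 characters, then shift every letter 5 places forward in the alphabet (wrapping around).
Working it through for "cfejpnjzqgafsc": intermediate "jpnjzqgafsc", final "ousoevlfkxh".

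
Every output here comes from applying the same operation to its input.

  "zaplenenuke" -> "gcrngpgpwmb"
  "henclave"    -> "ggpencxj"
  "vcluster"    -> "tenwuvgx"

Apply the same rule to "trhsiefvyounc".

In each case the input is transformed by: shift every letter 2 places forward in the alphabet (wrapping around), then swap the first and last characters.
Starting from "trhsiefvyounc": after the first operation, "vtjukghxaqwpe"; after the second, "etjukghxaqwpv".

etjukghxaqwpv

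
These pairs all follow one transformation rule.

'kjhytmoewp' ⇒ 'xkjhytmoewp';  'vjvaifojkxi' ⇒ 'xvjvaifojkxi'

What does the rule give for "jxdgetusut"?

Looking at the pairs, the operation is to prepend "x".
Doing the same to "jxdgetusut": "xjxdgetusut".

xjxdgetusut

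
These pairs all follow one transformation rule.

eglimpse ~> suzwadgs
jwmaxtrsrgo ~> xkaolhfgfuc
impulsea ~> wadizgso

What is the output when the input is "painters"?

What's happening: shift every letter 12 places backward in the alphabet (wrapping around).
Doing the same to "painters": "dowbhsfg".

dowbhsfg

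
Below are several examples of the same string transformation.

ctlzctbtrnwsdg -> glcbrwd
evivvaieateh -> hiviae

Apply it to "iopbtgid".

dpti

The pattern: swap the first and last characters, then keep every other character starting from the first (positions 1st, 3rd, 5th, ...).
"iopbtgid" → "dpti".
(Check on "evivvaieateh": → "hvivvaieatee" → "hiviae" ✓)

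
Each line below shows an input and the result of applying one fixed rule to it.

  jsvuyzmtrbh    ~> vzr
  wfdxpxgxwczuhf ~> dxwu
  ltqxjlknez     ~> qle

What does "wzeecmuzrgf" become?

emr

Each output is the input with this applied: keep one character in every 3, starting at position 3 (positions 3rd, 6th, 9th, ...).
On "wzeecmuzrgf" that produces "emr".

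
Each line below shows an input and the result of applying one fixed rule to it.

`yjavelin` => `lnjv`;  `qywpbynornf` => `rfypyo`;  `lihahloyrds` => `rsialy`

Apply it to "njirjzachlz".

hzjrzc

The rule is to move the last 3 characters to the front (rotate right by 3), then keep every other character starting from the first (positions 1st, 3rd, 5th, ...).
"njirjzachlz" → "hzjrzc".
(Check on "qywpbynornf": → "rnfqywpbyno" → "rfypyo" ✓)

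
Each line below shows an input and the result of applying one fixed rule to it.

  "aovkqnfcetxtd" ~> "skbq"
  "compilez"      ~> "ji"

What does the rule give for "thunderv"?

The rule is to keep one character in every 3, starting at position 3 (positions 3rd, 6th, 9th, ...), then shift every letter 3 places backward in the alphabet (wrapping around).
Working it through for "thunderv": intermediate "ue", final "rb".

rb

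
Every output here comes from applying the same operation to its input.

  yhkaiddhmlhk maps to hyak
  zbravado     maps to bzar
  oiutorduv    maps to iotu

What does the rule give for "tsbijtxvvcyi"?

stib

Each output is the input with this applied: swap each adjacent pair of characters (1↔2, 3↔4, ...), then keep only the first 4 characters.
Starting from "tsbijtxvvcyi": after the first operation, "stibtjvxcviy"; after the second, "stib".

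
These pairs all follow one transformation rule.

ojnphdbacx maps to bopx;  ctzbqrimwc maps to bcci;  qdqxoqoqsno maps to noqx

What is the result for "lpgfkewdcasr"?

Looking at the pairs, the operation is to keep one character in every 3, starting at position 1 (positions 1st, 4th, 7th, ...), then sort the characters into alphabetical order.
Working it through for "lpgfkewdcasr": intermediate "lfwa", final "aflw".

aflw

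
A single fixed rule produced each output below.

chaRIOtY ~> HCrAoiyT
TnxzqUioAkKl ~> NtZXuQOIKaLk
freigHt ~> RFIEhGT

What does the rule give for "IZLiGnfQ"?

What's happening: swap each adjacent pair of characters (1↔2, 3↔4, ...), then flip the case of every letter.
Working it through for "IZLiGnfQ": intermediate "ZIiLnGQf", final "ziIlNgqF".

ziIlNgqF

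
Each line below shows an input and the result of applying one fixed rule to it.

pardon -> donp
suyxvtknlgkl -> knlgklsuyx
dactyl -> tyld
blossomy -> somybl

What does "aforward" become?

wardaf

In each case the input is transformed by: swap the front and back halves of the string, then delete the last 2 characters.
Applying that to "aforward" gives "wardaf".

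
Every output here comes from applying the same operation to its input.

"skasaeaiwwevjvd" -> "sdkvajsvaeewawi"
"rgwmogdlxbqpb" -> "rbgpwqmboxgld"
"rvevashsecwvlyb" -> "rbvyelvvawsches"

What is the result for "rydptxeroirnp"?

The rule is to take characters alternately from the front and the back (1st, last, 2nd, 2nd-last, ...).
Doing the same to "rydptxeroirnp": "rpyndrpitoxre".

rpyndrpitoxre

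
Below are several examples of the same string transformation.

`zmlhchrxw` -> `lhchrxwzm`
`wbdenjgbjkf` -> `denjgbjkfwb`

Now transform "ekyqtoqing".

The transformation: move the first 2 characters to the end (rotate left by 2).
Applying that to "ekyqtoqing" gives "yqtoqingek".

yqtoqingek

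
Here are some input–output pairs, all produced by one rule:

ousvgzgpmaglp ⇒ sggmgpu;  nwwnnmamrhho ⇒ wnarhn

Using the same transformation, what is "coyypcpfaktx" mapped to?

Rule — move the first 2 characters to the end (rotate left by 2), then keep every other character starting from the first (positions 1st, 3rd, 5th, ...).
On "coyypcpfaktx": the first step gives "yypcpfaktxco", and the second then gives "yppatc".

yppatc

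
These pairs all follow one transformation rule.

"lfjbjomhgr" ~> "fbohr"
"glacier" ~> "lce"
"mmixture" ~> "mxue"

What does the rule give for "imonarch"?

mnrh

Rule — keep every other character starting from the second (positions 2nd, 4th, 6th, ...).
For "imonarch" the result is "mnrh".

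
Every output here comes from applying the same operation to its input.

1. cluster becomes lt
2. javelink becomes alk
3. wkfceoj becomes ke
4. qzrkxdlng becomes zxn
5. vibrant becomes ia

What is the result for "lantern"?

The rule is to keep one character in every 3, starting at position 2 (positions 2nd, 5th, 8th, ...).
On "lantern" that produces "ae".

ae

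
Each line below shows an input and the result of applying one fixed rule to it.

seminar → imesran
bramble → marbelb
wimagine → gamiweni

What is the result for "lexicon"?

Rule — reverse the string, then move the first 3 characters to the end (rotate left by 3).
Working it through for "lexicon": intermediate "nocixel", final "ixelnoc".

ixelnoc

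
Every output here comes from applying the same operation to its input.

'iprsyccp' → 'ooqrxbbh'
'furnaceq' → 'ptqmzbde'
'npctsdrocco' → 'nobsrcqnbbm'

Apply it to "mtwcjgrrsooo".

Looking at the pairs, the operation is to swap the first and last characters, then shift every letter 1 place backward in the alphabet (wrapping around).
Starting from "mtwcjgrrsooo": after the first operation, "otwcjgrrsoom"; after the second, "nsvbifqqrnnl".

nsvbifqqrnnl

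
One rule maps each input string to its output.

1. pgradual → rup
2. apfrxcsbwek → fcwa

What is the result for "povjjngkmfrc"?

vnmc

Rule — move the first 2 characters to the end (rotate left by 2), then keep one character in every 3, starting at position 1 (positions 1st, 4th, 7th, ...).
For "povjjngkmfrc", step one produces "vjjngkmfrcpo"; step two turns that into "vnmc".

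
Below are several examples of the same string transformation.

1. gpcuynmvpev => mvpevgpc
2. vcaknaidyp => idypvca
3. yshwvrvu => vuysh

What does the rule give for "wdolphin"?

What's happening: move the first 3 characters to the end (rotate left by 3), then delete the first 3 characters.
Applying both steps to "wdolphin": "lphinwdo", then "inwdo".

inwdo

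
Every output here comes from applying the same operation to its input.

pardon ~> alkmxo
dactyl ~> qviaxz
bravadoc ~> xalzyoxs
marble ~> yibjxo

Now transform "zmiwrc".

In each case the input is transformed by: swap the front and back halves of the string, then shift every letter 3 places backward in the alphabet (wrapping around).
Starting from "zmiwrc": after the first operation, "wrczmi"; after the second, "tozwjf".

tozwjf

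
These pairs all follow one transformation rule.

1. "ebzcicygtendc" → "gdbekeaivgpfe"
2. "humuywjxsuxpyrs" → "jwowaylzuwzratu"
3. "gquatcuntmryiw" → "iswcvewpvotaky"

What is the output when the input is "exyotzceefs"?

gzaqvbegghu

Rule — shift every letter 2 places forward in the alphabet (wrapping around).
So "exyotzceefs" becomes "gzaqvbegghu".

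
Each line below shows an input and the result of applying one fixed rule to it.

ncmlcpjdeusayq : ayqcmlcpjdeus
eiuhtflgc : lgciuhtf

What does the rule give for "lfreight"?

The pattern: delete the first character, then move the last 3 characters to the front (rotate right by 3).
Applying both steps to "lfreight": "freight", then "ghtfrei".

ghtfrei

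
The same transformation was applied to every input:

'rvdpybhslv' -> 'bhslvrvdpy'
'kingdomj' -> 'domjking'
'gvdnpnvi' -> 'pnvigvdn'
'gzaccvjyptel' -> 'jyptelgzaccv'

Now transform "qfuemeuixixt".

uixixtqfueme

What's happening: swap the front and back halves of the string.
Doing the same to "qfuemeuixixt": "uixixtqfueme".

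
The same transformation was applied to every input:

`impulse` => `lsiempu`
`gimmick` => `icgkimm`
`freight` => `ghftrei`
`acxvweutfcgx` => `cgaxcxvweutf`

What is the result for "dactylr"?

The pattern: swap the first and last characters, then move the last 3 characters to the front (rotate right by 3).
For "dactylr", step one produces "ractyld"; step two turns that into "yldract".

yldract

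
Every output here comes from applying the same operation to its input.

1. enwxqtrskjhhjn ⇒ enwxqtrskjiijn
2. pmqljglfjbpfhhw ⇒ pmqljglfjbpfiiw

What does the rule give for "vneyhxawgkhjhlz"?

Looking at the pairs, the operation is to replace every "h" with "i".
Doing the same to "vneyhxawgkhjhlz": "vneyixawgkijilz".

vneyixawgkijilz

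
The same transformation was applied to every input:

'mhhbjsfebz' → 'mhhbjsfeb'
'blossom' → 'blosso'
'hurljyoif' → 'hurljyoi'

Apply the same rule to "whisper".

What's happening: delete the last character.
For "whisper" the result is "whispe".

whispe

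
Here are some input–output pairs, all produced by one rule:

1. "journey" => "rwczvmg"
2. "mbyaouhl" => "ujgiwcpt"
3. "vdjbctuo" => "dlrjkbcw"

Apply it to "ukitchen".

csqbkpmv

Each output is the input with this applied: shift every letter 8 places forward in the alphabet (wrapping around).
For "ukitchen" the result is "csqbkpmv".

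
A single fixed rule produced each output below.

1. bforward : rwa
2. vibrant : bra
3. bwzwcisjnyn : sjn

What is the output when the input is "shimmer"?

imm

The transformation: move the last 2 characters to the front (rotate right by 2), then keep only the last 3 characters.
On "shimmer": the first step gives "ershimm", and the second then gives "imm".
(Check on "bforward": → "rdbforwa" → "rwa" ✓)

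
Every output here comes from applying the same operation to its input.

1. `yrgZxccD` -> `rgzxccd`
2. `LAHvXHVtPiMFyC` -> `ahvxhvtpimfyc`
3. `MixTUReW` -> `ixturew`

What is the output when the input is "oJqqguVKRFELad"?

Each output is the input with this applied: delete the first character, then convert every letter to lowercase.
Starting from "oJqqguVKRFELad": after the first operation, "JqqguVKRFELad"; after the second, "jqqguvkrfelad".

jqqguvkrfelad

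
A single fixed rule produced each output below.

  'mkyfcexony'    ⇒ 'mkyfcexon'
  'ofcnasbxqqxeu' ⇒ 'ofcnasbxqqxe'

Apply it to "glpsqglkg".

glpsqglk

Looking at the pairs, the operation is to delete the last character.
Applying that to "glpsqglkg" gives "glpsqglk".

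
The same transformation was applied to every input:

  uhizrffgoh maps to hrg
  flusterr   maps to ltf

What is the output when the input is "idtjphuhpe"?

Each output is the input with this applied: swap the first and last characters, then keep one character in every 3, starting at position 2 (positions 2nd, 5th, 8th, ...).
Working it through for "idtjphuhpe": intermediate "edtjphuhpi", final "dph".

dph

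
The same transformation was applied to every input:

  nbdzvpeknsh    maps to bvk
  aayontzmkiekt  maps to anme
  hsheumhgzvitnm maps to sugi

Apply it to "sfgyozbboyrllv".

In each case the input is transformed by: delete the last 2 characters, then keep one character in every 3, starting at position 2 (positions 2nd, 5th, 8th, ...).
Working it through for "sfgyozbboyrllv": intermediate "sfgyozbboyrl", final "fobr".
(Check on "nbdzvpeknsh": → "nbdzvpekn" → "bvk" ✓)

fobr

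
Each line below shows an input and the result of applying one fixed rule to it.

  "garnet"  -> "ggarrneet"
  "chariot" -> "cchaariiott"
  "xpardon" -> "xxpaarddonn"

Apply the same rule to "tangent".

ttanngeentt

Rule — repeat every character 3 times, then keep every other character starting from the first (positions 1st, 3rd, 5th, ...).
On "tangent": the first step gives "tttaaannngggeeennnttt", and the second then gives "ttanngeentt".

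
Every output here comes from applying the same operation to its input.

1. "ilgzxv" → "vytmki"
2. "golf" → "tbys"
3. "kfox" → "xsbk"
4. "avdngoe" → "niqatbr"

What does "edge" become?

rqtr

What's happening: shift every letter 13 places forward in the alphabet (wrapping around) — i.e. ROT13.
On "edge" that produces "rqtr".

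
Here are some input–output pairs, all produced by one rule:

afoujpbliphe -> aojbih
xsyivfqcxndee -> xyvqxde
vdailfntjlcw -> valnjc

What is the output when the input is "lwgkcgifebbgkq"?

In each case the input is transformed by: keep every other character starting from the first (positions 1st, 3rd, 5th, ...).
So "lwgkcgifebbgkq" becomes "lgciebk".

lgciebk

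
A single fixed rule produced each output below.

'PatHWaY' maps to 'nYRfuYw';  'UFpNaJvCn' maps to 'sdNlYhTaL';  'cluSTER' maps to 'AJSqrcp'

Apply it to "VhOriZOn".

tFmPGxmL

What's happening: flip the case of every letter, then shift every letter 2 places backward in the alphabet (wrapping around).
Working it through for "VhOriZOn": intermediate "vHoRIzoN", final "tFmPGxmL".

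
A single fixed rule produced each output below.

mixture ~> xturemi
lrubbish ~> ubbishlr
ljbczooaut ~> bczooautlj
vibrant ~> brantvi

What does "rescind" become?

scindre

The pattern: move the first 2 characters to the end (rotate left by 2).
On "rescind" that produces "scindre".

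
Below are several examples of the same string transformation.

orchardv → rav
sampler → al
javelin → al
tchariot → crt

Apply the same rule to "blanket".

lk

Rule — keep one character in every 3, starting at position 2 (positions 2nd, 5th, 8th, ...).
Doing the same to "blanket": "lk".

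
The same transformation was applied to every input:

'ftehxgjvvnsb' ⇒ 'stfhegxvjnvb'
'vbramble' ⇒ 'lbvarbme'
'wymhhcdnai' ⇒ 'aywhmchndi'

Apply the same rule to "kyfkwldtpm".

pykkflwtdm

The pattern: swap each adjacent pair of characters (1↔2, 3↔4, ...), then move the last character to the front.
For "kyfkwldtpm", step one produces "ykkflwtdmp"; step two turns that into "pykkflwtdm".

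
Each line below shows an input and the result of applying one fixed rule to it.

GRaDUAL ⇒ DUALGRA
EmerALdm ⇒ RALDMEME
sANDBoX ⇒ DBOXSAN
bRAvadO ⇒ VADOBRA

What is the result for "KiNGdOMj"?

GDOMJKIN

What's happening: move the first 3 characters to the end (rotate left by 3), then convert every letter to uppercase.
On "KiNGdOMj": the first step gives "GdOMjKiN", and the second then gives "GDOMJKIN".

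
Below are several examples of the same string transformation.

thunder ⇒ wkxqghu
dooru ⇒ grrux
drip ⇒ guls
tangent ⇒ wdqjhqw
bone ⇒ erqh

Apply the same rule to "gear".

jhdu

What's happening: shift every letter 3 places forward in the alphabet (wrapping around).
"gear" → "jhdu".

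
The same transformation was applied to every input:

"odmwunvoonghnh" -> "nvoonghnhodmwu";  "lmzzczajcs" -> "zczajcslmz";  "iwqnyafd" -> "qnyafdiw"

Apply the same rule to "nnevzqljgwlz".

Looking at the pairs, the operation is to move the last 2 characters to the front (rotate right by 2), then swap the front and back halves of the string.
Working it through for "nnevzqljgwlz": intermediate "lznnevzqljgw", final "zqljgwlznnev".

zqljgwlznnev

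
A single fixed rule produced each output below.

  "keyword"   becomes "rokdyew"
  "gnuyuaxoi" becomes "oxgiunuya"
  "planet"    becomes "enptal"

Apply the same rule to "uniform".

The rule is to move the last 3 characters to the front (rotate right by 3), then swap each adjacent pair of characters (1↔2, 3↔4, ...).
On "uniform": the first step gives "ormunif", and the second then gives "rouminf".

rouminf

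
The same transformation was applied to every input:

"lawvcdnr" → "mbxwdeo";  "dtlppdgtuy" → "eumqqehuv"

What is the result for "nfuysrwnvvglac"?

ogvztsxowwhmb

The rule is to delete the last character, then shift every letter 1 place forward in the alphabet (wrapping around).
"nfuysrwnvvglac" → "nfuysrwnvvgla" → "ogvztsxowwhmb".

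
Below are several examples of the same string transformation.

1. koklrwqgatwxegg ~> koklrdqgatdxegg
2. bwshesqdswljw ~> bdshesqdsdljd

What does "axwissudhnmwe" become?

The pattern: replace every "w" with "d".
"axwissudhnmwe" → "axdissudhnmde".

axdissudhnmde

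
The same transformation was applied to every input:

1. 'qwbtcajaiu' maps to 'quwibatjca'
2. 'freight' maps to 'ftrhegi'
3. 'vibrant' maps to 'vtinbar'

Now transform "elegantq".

The rule is to take characters alternately from the front and the back (1st, last, 2nd, 2nd-last, ...).
On "elegantq" that produces "eqltenga".

eqltenga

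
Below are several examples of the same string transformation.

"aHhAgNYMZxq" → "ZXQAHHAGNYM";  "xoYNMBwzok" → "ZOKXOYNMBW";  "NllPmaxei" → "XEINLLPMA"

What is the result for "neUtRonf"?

The rule is to move the last 3 characters to the front (rotate right by 3), then convert every letter to uppercase.
On "neUtRonf": the first step gives "onfneUtR", and the second then gives "ONFNEUTR".
(Check on "xoYNMBwzok": → "zokxoYNMBw" → "ZOKXOYNMBW" ✓)

ONFNEUTR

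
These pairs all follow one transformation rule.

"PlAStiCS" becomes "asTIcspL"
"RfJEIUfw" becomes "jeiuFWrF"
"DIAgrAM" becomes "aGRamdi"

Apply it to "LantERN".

The transformation: flip the case of every letter, then move the first 2 characters to the end (rotate left by 2).
Applying both steps to "LantERN": "lANTern", then "NTernlA".

NTernlA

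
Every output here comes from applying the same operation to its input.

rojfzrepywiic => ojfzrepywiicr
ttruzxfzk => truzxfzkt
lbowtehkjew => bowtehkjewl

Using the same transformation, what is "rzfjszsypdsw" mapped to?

zfjszsypdswr

Looking at the pairs, the operation is to move the first character to the end.
Applying that to "rzfjszsypdsw" gives "zfjszsypdswr".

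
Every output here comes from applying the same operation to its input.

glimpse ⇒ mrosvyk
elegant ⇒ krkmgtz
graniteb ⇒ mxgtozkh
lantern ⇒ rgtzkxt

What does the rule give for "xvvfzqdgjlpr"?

dbblfwjmprvx

What's happening: shift every letter 6 places forward in the alphabet (wrapping around).
Doing the same to "xvvfzqdgjlpr": "dbblfwjmprvx".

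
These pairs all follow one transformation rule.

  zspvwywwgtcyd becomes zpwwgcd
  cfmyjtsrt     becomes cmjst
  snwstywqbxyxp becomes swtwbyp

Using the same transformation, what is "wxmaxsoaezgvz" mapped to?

wmxoegz

Looking at the pairs, the operation is to keep every other character starting from the first (positions 1st, 3rd, 5th, ...).
"wxmaxsoaezgvz" → "wmxoegz".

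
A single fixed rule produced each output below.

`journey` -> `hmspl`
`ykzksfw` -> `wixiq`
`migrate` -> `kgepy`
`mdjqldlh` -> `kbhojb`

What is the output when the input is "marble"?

kypz

The rule is to shift every letter 2 places backward in the alphabet (wrapping around), then delete the last 2 characters.
Working it through for "marble": intermediate "kypzjc", final "kypz".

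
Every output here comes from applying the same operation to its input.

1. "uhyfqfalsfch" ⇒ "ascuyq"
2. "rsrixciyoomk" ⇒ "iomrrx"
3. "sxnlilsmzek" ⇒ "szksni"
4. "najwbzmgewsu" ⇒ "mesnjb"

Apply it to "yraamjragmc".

The rule is to keep every other character starting from the first (positions 1st, 3rd, 5th, ...), then move the first 3 characters to the end (rotate left by 3).
"yraamjragmc" → "yamrgc" → "rgcyam".

rgcyam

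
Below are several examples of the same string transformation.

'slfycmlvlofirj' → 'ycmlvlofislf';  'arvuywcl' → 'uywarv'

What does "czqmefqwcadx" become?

In each case the input is transformed by: delete the last 2 characters, then move the first 3 characters to the end (rotate left by 3).
Working it through for "czqmefqwcadx": intermediate "czqmefqwca", final "mefqwcaczq".

mefqwcaczq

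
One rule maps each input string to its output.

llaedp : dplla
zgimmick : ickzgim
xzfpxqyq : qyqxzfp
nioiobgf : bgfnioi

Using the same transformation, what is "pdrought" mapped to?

ghtpdro

The transformation: swap the front and back halves of the string, then delete the first character.
Starting from "pdrought": after the first operation, "ughtpdro"; after the second, "ghtpdro".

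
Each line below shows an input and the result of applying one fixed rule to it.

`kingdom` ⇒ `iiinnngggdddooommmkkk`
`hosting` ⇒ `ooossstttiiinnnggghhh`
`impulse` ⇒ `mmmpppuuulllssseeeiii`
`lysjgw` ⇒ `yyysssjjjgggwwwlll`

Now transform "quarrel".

uuuaaarrrrrreeelllqqq

The pattern: repeat every character 3 times, then move the first 3 characters to the end (rotate left by 3).
"quarrel" → "qqquuuaaarrrrrreeelll" → "uuuaaarrrrrreeelllqqq".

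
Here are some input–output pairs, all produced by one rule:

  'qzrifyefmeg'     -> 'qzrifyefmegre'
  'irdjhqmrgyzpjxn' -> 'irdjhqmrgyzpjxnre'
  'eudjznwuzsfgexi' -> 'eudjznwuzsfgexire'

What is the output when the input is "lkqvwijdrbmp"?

The rule is to append "re".
So "lkqvwijdrbmp" becomes "lkqvwijdrbmpre".

lkqvwijdrbmpre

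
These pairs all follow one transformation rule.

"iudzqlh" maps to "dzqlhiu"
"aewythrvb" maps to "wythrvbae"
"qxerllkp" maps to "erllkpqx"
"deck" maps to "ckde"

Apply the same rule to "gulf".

The pattern: move the first 2 characters to the end (rotate left by 2).
"gulf" → "lfgu".

lfgu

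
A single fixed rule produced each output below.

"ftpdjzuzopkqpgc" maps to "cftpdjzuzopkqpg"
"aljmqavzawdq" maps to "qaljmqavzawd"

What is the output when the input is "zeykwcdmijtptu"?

Looking at the pairs, the operation is to move the last character to the front.
So "zeykwcdmijtptu" becomes "uzeykwcdmijtpt".

uzeykwcdmijtpt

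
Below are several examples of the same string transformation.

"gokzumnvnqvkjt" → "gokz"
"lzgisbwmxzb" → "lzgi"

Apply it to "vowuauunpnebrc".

Rule — keep only the first 4 characters.
Doing the same to "vowuauunpnebrc": "vowu".

vowu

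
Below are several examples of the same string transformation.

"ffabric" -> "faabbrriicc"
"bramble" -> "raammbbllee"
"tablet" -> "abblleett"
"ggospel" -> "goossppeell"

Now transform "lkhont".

khhoonntt

Rule — double every character, then delete the first 3 characters.
"lkhont" → "khhoonntt".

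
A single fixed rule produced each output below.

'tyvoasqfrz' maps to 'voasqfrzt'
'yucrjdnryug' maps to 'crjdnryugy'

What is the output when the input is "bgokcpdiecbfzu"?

okcpdiecbfzub

What's happening: move the first 2 characters to the end (rotate left by 2), then delete the last character.
Working it through for "bgokcpdiecbfzu": intermediate "okcpdiecbfzubg", final "okcpdiecbfzub".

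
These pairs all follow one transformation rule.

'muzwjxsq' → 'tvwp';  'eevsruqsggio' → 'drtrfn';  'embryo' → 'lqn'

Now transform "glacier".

kbd

What's happening: keep every other character starting from the second (positions 2nd, 4th, 6th, ...), then shift every letter 1 place backward in the alphabet (wrapping around).
Applying both steps to "glacier": "lce", then "kbd".
(Check on "muzwjxsq": → "uwxq" → "tvwp" ✓)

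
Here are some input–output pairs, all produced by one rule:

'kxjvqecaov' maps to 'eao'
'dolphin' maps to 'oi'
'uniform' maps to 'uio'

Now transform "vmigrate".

iae

The transformation: keep only the vowels.
On "vmigrate" that produces "iae".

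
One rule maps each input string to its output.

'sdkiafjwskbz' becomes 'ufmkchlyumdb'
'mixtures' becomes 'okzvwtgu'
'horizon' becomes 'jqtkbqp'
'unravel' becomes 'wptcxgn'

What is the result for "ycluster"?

aenwuvgt

Looking at the pairs, the operation is to shift every letter 2 places forward in the alphabet (wrapping around).
So "ycluster" becomes "aenwuvgt".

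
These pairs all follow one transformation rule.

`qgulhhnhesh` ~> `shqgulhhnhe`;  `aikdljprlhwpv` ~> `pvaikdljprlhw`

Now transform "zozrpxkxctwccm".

Looking at the pairs, the operation is to move the last 2 characters to the front (rotate right by 2).
Doing the same to "zozrpxkxctwccm": "cmzozrpxkxctwc".

cmzozrpxkxctwc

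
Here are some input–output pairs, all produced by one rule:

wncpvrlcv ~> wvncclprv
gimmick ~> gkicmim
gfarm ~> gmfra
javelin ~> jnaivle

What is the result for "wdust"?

Each output is the input with this applied: take characters alternately from the front and the back (1st, last, 2nd, 2nd-last, ...).
Applying that to "wdust" gives "wtdsu".

wtdsu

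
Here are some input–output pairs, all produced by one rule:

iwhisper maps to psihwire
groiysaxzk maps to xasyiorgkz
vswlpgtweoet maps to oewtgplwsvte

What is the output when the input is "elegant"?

The transformation: move the last 2 characters to the front (rotate right by 2), then reverse the string.
So "elegant" becomes "ageletn".

ageletn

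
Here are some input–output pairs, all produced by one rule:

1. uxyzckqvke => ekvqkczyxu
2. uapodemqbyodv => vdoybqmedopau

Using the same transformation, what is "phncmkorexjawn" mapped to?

Rule — reverse the string.
Doing the same to "phncmkorexjawn": "nwajxerokmcnhp".

nwajxerokmcnhp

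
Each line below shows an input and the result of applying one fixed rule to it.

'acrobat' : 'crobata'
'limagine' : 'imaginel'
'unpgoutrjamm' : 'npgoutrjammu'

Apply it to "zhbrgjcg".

Looking at the pairs, the operation is to move the first character to the end.
"zhbrgjcg" → "hbrgjcgz".

hbrgjcgz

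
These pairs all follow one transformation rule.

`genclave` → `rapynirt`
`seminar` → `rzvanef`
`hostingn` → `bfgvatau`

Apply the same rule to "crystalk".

In each case the input is transformed by: move the first character to the end, then shift every letter 13 places forward in the alphabet (wrapping around) — i.e. ROT13.
"crystalk" → "rystalkc" → "elfgnyxp".

elfgnyxp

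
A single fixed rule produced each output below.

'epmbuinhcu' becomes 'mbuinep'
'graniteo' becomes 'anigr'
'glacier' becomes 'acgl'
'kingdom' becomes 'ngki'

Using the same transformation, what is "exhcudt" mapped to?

The rule is to delete the last 3 characters, then move the first 2 characters to the end (rotate left by 2).
"exhcudt" → "exhc" → "hcex".

hcex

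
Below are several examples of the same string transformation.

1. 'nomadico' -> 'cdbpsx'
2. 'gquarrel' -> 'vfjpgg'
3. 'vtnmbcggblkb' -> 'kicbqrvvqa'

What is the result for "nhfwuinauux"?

cwuljxcpj

The rule is to shift every letter 11 places backward in the alphabet (wrapping around), then delete the last 2 characters.
On "nhfwuinauux": the first step gives "cwuljxcpjjm", and the second then gives "cwuljxcpj".
(Check on "gquarrel": → "vfjpggta" → "vfjpgg" ✓)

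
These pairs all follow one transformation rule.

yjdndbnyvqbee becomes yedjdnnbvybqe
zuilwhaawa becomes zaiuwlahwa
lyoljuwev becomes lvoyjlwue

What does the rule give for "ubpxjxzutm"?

Looking at the pairs, the operation is to move the last character to the front, then swap each adjacent pair of characters (1↔2, 3↔4, ...).
For "ubpxjxzutm", step one produces "mubpxjxzut"; step two turns that into "umpbjxzxtu".
(Check on "yjdndbnyvqbee": → "eyjdndbnyvqbe" → "yedjdnnbvybqe" ✓)

umpbjxzxtu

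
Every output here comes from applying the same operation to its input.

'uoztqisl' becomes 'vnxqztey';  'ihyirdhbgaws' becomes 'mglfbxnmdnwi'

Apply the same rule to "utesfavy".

kfadzyjx

Each output is the input with this applied: shift every letter 5 places forward in the alphabet (wrapping around), then swap the front and back halves of the string.
"utesfavy" → "zyjxkfad" → "kfadzyjx".
(Check on "ihyirdhbgaws": → "nmdnwimglfbx" → "mglfbxnmdnwi" ✓)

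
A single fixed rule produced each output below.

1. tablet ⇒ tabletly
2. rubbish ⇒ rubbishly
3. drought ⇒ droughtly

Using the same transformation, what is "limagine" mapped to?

Each output is the input with this applied: append "ly".
"limagine" → "limaginely".

limaginely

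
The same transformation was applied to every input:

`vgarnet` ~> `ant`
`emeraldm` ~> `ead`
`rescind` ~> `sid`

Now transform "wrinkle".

ike

The pattern: delete the first 2 characters, then keep every other character starting from the first (positions 1st, 3rd, 5th, ...).
Starting from "wrinkle": after the first operation, "inkle"; after the second, "ike".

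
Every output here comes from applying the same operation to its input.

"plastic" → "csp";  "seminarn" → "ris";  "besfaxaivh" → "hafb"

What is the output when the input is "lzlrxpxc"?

xrl

Each output is the input with this applied: keep one character in every 3, starting at position 1 (positions 1st, 4th, 7th, ...), then reverse the string.
Starting from "lzlrxpxc": after the first operation, "lrx"; after the second, "xrl".
(Check on "besfaxaivh": → "bfah" → "hafb" ✓)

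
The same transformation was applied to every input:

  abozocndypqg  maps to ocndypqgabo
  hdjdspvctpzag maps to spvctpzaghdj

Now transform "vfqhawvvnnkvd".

The transformation: move the first 3 characters to the end (rotate left by 3), then delete the first character.
For "vfqhawvvnnkvd", step one produces "hawvvnnkvdvfq"; step two turns that into "awvvnnkvdvfq".
(Check on "abozocndypqg": → "zocndypqgabo" → "ocndypqgabo" ✓)

awvvnnkvdvfq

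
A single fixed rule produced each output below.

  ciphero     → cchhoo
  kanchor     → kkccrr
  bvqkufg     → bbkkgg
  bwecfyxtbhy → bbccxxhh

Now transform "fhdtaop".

The pattern: keep one character in every 3, starting at position 1 (positions 1st, 4th, 7th, ...), then double every character.
On "fhdtaop" that produces "ffttpp".

ffttpp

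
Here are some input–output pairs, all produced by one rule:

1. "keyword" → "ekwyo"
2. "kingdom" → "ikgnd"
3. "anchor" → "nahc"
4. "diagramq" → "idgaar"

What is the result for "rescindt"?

ercsni

The transformation: delete the last 2 characters, then swap each adjacent pair of characters (1↔2, 3↔4, ...).
"rescindt" → "rescin" → "ercsni".
(Check on "anchor": → "anch" → "nahc" ✓)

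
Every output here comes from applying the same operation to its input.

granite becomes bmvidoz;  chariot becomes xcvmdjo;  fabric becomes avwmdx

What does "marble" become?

hvmwgz

The transformation: shift every letter 5 places backward in the alphabet (wrapping around).
Doing the same to "marble": "hvmwgz".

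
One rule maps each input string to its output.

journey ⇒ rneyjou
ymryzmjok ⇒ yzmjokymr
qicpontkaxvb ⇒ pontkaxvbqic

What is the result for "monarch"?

archmon

In each case the input is transformed by: move the first 3 characters to the end (rotate left by 3).
"monarch" → "archmon".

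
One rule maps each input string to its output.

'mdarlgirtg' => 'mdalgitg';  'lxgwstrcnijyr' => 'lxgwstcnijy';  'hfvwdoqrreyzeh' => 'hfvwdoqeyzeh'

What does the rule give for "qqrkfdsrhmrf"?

Each output is the input with this applied: remove every "r".
Applying that to "qqrkfdsrhmrf" gives "qqkfdshmf".

qqkfdshmf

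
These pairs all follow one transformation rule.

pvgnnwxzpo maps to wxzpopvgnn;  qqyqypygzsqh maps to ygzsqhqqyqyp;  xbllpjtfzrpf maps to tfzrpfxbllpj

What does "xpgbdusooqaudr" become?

The pattern: swap the front and back halves of the string.
For "xpgbdusooqaudr" the result is "ooqaudrxpgbdus".

ooqaudrxpgbdus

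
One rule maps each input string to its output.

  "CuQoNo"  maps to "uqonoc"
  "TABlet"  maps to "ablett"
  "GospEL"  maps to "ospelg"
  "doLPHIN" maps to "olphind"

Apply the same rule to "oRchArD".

Each output is the input with this applied: move the first character to the end, then convert every letter to lowercase.
Applying both steps to "oRchArD": "RchArDo", then "rchardo".

rchardo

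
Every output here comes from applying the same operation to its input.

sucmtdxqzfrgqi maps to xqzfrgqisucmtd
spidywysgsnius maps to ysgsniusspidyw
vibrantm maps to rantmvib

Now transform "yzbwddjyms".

Looking at the pairs, the operation is to swap the front and back halves of the string, then move the last character to the front.
Working it through for "yzbwddjyms": intermediate "djymsyzbwd", final "ddjymsyzbw".

ddjymsyzbw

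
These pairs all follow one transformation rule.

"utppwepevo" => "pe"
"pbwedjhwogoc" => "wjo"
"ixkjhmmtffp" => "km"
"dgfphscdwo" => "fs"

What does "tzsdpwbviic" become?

sw

In each case the input is transformed by: delete the last 3 characters, then keep one character in every 3, starting at position 3 (positions 3rd, 6th, 9th, ...).
On "tzsdpwbviic" that produces "sw".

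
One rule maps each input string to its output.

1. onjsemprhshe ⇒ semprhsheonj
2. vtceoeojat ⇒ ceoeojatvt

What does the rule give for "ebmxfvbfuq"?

What's happening: swap the front and back halves of the string, then move the last 3 characters to the front (rotate right by 3).
On "ebmxfvbfuq": the first step gives "vbfuqebmxf", and the second then gives "mxfvbfuqeb".

mxfvbfuqeb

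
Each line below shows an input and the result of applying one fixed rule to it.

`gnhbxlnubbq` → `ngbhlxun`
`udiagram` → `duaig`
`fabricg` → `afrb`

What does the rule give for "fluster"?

Looking at the pairs, the operation is to delete the last 3 characters, then swap each adjacent pair of characters (1↔2, 3↔4, ...).
Starting from "fluster": after the first operation, "flus"; after the second, "lfsu".

lfsu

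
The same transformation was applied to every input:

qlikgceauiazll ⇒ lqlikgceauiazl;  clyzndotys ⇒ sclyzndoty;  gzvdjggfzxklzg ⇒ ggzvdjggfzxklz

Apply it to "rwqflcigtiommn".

Each output is the input with this applied: move the last character to the front.
Doing the same to "rwqflcigtiommn": "nrwqflcigtiomm".

nrwqflcigtiomm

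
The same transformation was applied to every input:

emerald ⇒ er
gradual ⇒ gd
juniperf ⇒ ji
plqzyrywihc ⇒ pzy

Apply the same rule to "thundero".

In each case the input is transformed by: move the last 2 characters to the front (rotate right by 2), then keep one character in every 3, starting at position 3 (positions 3rd, 6th, 9th, ...).
For "thundero", step one produces "rothunde"; step two turns that into "tn".

tn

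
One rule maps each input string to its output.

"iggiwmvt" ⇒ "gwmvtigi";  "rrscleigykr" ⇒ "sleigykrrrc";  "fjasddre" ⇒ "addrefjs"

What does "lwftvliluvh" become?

fvliluvhlwt

The rule is to move the first 3 characters to the end (rotate left by 3), then swap the first and last characters.
"lwftvliluvh" → "fvliluvhlwt".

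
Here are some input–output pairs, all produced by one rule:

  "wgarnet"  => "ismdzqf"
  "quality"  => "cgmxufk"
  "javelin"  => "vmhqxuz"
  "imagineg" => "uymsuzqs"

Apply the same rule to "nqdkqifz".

zcpwcurl

Rule — shift every letter 12 places forward in the alphabet (wrapping around).
On "nqdkqifz" that produces "zcpwcurl".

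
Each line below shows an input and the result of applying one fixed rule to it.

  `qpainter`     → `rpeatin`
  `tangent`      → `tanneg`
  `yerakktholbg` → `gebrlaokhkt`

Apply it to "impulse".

emsplu

The pattern: take characters alternately from the front and the back (1st, last, 2nd, 2nd-last, ...), then delete the first character.
Working it through for "impulse": intermediate "iemsplu", final "emsplu".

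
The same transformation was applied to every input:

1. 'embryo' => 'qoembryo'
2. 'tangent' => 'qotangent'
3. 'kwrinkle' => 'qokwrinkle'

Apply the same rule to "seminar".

In each case the input is transformed by: prepend "qo".
"seminar" → "qoseminar".

qoseminar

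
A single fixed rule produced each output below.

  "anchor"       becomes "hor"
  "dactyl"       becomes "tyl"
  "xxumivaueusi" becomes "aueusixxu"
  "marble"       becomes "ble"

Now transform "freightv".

ghtvf

In each case the input is transformed by: swap the front and back halves of the string, then delete the last 3 characters.
Working it through for "freightv": intermediate "ghtvfrei", final "ghtvf".
(Check on "xxumivaueusi": → "aueusixxumiv" → "aueusixxu" ✓)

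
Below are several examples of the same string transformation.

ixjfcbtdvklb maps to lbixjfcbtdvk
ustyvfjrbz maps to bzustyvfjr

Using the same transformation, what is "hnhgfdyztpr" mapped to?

prhnhgfdyzt

What's happening: move the last 2 characters to the front (rotate right by 2).
On "hnhgfdyztpr" that produces "prhnhgfdyzt".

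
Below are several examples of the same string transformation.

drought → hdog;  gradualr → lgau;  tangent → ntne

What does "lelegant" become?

Rule — move the last 2 characters to the front (rotate right by 2), then keep every other character starting from the first (positions 1st, 3rd, 5th, ...).
Working it through for "lelegant": intermediate "ntlelega", final "nllg".

nllg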